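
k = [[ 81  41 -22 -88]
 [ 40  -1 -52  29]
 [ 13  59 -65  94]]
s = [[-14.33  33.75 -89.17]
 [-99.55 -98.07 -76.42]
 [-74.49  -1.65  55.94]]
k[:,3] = [-88, 29, 94]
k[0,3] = -88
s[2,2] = 55.94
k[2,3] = 94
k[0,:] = [81, 41, -22, -88]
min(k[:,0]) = 13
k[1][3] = 29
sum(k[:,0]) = 134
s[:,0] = [-14.33, -99.55, -74.49]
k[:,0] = [81, 40, 13]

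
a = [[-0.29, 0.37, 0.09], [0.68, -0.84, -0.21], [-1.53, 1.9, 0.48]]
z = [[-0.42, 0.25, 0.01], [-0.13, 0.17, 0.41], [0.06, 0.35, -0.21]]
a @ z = [[0.08, 0.02, 0.13],[-0.19, -0.05, -0.29],[0.42, 0.11, 0.66]]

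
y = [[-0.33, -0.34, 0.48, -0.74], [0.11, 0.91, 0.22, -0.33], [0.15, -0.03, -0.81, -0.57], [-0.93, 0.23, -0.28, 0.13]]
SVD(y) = [[0.31, 0.64, -0.37, 0.60], [-0.01, 0.42, -0.5, -0.76], [-0.51, -0.40, -0.71, 0.26], [-0.80, 0.5, 0.33, 0.07]] @ diag([1.0089184647874319, 1.0038119966188317, 0.9988072488673861, 0.9971605118861507]) @ [[0.56,-0.28,0.78,-0.03], [-0.69,0.29,0.59,-0.32], [-0.34,-0.24,0.2,0.89], [-0.31,-0.88,-0.11,-0.33]]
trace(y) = -0.10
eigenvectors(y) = [[0.04-0.41j,0.04+0.41j,(-0.13-0.56j),(-0.13+0.56j)], [-0.70+0.00j,(-0.7-0j),-0.04-0.05j,(-0.04+0.05j)], [(-0.04-0.2j),(-0.04+0.2j),0.68+0.00j,(0.68-0j)], [0.02+0.54j,0.02-0.54j,0.16-0.43j,0.16+0.43j]]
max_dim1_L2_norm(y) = 1.01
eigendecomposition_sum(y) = [[0.16+0.06j, -0.14+0.26j, 0.07+0.05j, (-0.19-0.11j)], [0.08-0.28j, 0.46+0.19j, 0.08-0.13j, (-0.16+0.34j)], [(0.09+0.01j), -0.03+0.14j, 0.04+0.02j, (-0.11-0.03j)], [-0.22-0.05j, 0.13-0.36j, -0.10-0.06j, (0.27+0.11j)]] + [[(0.16-0.06j), (-0.14-0.26j), 0.07-0.05j, -0.19+0.11j], [(0.08+0.28j), (0.46-0.19j), (0.08+0.13j), -0.16-0.34j], [0.09-0.01j, (-0.03-0.14j), (0.04-0.02j), -0.11+0.03j], [-0.22+0.05j, (0.13+0.36j), (-0.1+0.06j), (0.27-0.11j)]] + [[-0.32+0.08j,-0.03-0.01j,(0.17+0.35j),-0.18+0.19j], [-0.03+0.02j,-0.00+0.00j,(0.03+0.03j),-0.01+0.03j], [(-0.01-0.39j),(0.02-0.04j),(-0.45+0.11j),(-0.18-0.25j)], [(-0.25-0.09j),(-0.02-0.02j),(-0.04+0.31j),-0.20+0.05j]] + [[(-0.32-0.08j), -0.03+0.01j, 0.17-0.35j, -0.18-0.19j], [-0.03-0.02j, -0.00-0.00j, (0.03-0.03j), -0.01-0.03j], [-0.01+0.39j, 0.02+0.04j, -0.45-0.11j, -0.18+0.25j], [-0.25+0.09j, (-0.02+0.02j), (-0.04-0.31j), (-0.2-0.05j)]]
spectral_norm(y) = 1.01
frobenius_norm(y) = 2.00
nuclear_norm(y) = 4.01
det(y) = 1.01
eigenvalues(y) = [(0.93+0.38j), (0.93-0.38j), (-0.98+0.24j), (-0.98-0.24j)]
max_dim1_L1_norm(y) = 1.89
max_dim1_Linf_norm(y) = 0.93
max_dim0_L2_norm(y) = 1.01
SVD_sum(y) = [[0.17, -0.09, 0.24, -0.01], [-0.01, 0.0, -0.01, 0.00], [-0.29, 0.15, -0.4, 0.02], [-0.45, 0.23, -0.63, 0.03]] + [[-0.44,0.19,0.38,-0.21], [-0.29,0.12,0.25,-0.13], [0.28,-0.12,-0.24,0.13], [-0.34,0.14,0.29,-0.16]] + [[0.13, 0.09, -0.07, -0.33], [0.17, 0.12, -0.1, -0.45], [0.24, 0.17, -0.14, -0.63], [-0.11, -0.08, 0.06, 0.29]] + [[-0.18, -0.53, -0.07, -0.2],  [0.23, 0.67, 0.08, 0.25],  [-0.08, -0.23, -0.03, -0.09],  [-0.02, -0.07, -0.01, -0.02]]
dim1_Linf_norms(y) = [0.74, 0.91, 0.81, 0.93]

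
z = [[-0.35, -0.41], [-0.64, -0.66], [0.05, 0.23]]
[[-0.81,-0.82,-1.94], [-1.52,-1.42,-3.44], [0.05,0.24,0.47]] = z @ [[2.76, 1.45, 4.19], [-0.38, 0.75, 1.15]]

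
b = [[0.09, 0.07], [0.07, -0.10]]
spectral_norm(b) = 0.12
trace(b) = -0.01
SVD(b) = [[-0.31, 0.95], [0.95, 0.31]] @ diag([0.12300423721205948, 0.11300423721205946]) @ [[0.31, -0.95],  [0.95, 0.31]]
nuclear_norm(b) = 0.24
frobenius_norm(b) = 0.17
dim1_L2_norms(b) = [0.11, 0.12]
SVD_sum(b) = [[-0.01, 0.04], [0.04, -0.11]] + [[0.1, 0.03], [0.03, 0.01]]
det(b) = -0.01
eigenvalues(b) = [0.11, -0.12]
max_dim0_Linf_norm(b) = 0.1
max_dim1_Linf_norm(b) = 0.1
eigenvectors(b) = [[0.95,-0.31], [0.31,0.95]]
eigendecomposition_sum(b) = [[0.1,0.03], [0.03,0.01]] + [[-0.01, 0.04], [0.04, -0.11]]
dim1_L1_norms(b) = [0.16, 0.17]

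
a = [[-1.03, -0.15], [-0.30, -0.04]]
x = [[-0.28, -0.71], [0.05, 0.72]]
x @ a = [[0.5, 0.07], [-0.27, -0.04]]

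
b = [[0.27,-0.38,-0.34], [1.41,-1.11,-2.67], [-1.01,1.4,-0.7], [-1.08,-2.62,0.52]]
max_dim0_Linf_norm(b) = 2.67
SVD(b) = [[0.17, 0.01, -0.04], [0.89, 0.41, 0.13], [-0.27, 0.34, 0.9], [0.33, -0.85, 0.42]] @ diag([3.3192682431996614, 3.0778217769533684, 1.4009894499951967]) @ [[0.37,-0.69,-0.63], [0.38,0.73,-0.58], [-0.85,0.02,-0.53]]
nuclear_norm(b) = 7.80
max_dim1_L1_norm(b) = 5.19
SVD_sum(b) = [[0.21, -0.39, -0.36], [1.09, -2.03, -1.85], [-0.33, 0.62, 0.56], [0.40, -0.74, -0.68]] + [[0.01,  0.02,  -0.01], [0.47,  0.92,  -0.73], [0.39,  0.75,  -0.60], [-0.98,  -1.89,  1.5]] + [[0.05,-0.0,0.03], [-0.15,0.0,-0.09], [-1.07,0.03,-0.66], [-0.5,0.01,-0.31]]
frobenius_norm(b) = 4.74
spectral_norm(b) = 3.32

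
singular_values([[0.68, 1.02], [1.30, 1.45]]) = [2.3, 0.15]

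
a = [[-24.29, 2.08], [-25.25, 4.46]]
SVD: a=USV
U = [[-0.69,-0.72], [-0.72,0.69]]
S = [35.35, 1.58]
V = [[0.99, -0.13], [0.13, 0.99]]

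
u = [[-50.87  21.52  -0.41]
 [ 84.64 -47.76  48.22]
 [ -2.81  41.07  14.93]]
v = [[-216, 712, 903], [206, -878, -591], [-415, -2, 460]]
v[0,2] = 903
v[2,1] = -2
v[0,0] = -216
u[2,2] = 14.93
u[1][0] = 84.64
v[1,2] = -591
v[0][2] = 903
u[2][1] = 41.07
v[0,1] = 712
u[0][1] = 21.52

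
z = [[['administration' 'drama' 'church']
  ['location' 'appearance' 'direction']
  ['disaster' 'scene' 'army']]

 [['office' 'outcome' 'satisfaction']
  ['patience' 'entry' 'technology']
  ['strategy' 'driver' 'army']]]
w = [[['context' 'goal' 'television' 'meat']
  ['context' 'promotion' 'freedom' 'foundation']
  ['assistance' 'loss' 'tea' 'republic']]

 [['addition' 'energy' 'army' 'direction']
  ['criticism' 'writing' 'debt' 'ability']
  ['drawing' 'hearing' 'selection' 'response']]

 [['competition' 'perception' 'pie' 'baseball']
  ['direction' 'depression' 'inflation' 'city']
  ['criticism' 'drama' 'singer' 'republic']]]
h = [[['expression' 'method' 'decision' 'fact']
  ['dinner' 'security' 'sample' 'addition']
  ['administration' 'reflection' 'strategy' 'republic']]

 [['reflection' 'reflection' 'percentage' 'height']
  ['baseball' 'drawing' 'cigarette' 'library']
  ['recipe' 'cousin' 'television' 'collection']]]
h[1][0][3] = 'height'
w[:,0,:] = [['context', 'goal', 'television', 'meat'], ['addition', 'energy', 'army', 'direction'], ['competition', 'perception', 'pie', 'baseball']]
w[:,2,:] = [['assistance', 'loss', 'tea', 'republic'], ['drawing', 'hearing', 'selection', 'response'], ['criticism', 'drama', 'singer', 'republic']]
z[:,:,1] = [['drama', 'appearance', 'scene'], ['outcome', 'entry', 'driver']]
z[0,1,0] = 'location'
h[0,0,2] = 'decision'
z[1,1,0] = 'patience'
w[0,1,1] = 'promotion'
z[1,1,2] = 'technology'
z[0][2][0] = 'disaster'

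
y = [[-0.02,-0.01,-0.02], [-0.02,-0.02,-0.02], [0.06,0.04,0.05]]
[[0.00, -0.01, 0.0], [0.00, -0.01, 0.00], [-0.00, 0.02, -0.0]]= y@[[-0.07, 0.3, 0.19], [0.01, -0.15, 0.08], [-0.01, 0.15, -0.35]]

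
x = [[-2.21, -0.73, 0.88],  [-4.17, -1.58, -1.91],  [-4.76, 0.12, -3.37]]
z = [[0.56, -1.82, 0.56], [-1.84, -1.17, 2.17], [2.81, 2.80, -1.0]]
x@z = [[2.58, 7.34, -3.70], [-4.80, 4.09, -3.85], [-12.36, -0.91, 0.96]]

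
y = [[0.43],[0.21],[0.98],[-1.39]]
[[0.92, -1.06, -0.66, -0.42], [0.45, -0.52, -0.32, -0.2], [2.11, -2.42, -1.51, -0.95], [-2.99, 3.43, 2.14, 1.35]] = y @ [[2.15, -2.47, -1.54, -0.97]]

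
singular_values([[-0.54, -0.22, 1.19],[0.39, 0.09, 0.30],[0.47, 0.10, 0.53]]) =[1.37, 0.8, 0.0]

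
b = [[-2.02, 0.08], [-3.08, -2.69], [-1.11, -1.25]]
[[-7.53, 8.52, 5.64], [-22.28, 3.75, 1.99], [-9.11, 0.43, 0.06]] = b @[[3.88, -4.09, -2.7], [3.84, 3.29, 2.35]]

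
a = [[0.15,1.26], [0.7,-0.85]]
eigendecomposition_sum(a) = [[0.52,  0.42], [0.23,  0.19]] + [[-0.37, 0.84],[0.47, -1.04]]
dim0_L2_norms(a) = [0.72, 1.52]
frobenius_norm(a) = 1.68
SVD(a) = [[-0.78, 0.63], [0.63, 0.78]] @ diag([1.548400499778305, 0.6519631065377057]) @ [[0.21, -0.98], [0.98, 0.21]]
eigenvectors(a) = [[0.91,  -0.63], [0.41,  0.78]]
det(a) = -1.01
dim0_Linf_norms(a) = [0.7, 1.26]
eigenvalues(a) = [0.71, -1.41]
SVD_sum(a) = [[-0.25,  1.17], [0.21,  -0.96]] + [[0.40, 0.09], [0.49, 0.11]]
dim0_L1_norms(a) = [0.85, 2.11]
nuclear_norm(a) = 2.20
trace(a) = -0.70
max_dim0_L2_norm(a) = 1.52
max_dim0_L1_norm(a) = 2.11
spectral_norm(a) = 1.55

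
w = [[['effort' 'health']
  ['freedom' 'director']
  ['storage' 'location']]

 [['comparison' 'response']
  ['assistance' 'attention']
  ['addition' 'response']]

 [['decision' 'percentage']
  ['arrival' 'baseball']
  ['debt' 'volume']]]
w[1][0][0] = 'comparison'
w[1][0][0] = 'comparison'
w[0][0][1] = 'health'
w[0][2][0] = 'storage'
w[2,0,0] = 'decision'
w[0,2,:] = ['storage', 'location']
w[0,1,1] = 'director'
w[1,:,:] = [['comparison', 'response'], ['assistance', 'attention'], ['addition', 'response']]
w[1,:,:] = [['comparison', 'response'], ['assistance', 'attention'], ['addition', 'response']]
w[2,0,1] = 'percentage'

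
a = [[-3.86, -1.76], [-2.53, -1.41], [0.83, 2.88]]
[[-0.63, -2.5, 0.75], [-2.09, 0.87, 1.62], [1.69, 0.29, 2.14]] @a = [[9.38,6.79], [7.21,7.12], [-5.48,2.78]]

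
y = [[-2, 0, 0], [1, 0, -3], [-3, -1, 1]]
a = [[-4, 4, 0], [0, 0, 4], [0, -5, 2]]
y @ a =[[8, -8, 0], [-4, 19, -6], [12, -17, -2]]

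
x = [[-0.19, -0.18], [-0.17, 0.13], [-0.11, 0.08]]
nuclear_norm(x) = 0.51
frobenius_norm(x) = 0.36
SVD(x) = [[-0.77, 0.64], [-0.53, -0.65], [-0.35, -0.41]] @ diag([0.27856295717161267, 0.23495250348061053]) @ [[0.99, 0.15], [0.15, -0.99]]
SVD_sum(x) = [[-0.21, -0.03], [-0.15, -0.02], [-0.1, -0.01]] + [[0.02, -0.15],[-0.02, 0.15],[-0.01, 0.09]]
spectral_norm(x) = 0.28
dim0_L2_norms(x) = [0.28, 0.24]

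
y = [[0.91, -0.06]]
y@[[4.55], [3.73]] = [[3.92]]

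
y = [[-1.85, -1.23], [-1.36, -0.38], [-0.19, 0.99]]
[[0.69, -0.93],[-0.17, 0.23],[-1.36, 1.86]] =y@[[0.48, -0.66], [-1.28, 1.75]]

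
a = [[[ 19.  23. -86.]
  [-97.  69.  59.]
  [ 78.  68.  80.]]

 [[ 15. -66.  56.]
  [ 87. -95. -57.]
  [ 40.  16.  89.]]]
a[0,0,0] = 19.0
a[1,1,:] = [87.0, -95.0, -57.0]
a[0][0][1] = 23.0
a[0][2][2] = 80.0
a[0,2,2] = 80.0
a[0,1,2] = 59.0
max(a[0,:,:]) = 80.0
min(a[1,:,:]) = -95.0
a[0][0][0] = 19.0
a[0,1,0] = -97.0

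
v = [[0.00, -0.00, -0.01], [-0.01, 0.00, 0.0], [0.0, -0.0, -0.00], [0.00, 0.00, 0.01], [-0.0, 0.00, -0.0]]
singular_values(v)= [0.01, 0.01, 0.0]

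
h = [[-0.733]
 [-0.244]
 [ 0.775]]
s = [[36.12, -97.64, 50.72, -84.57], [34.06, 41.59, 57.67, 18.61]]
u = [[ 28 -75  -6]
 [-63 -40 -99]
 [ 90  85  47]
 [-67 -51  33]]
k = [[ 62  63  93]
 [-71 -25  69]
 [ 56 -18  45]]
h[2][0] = 0.775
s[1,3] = 18.61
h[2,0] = 0.775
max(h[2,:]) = 0.775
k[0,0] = 62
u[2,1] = 85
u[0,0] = 28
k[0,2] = 93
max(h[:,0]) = 0.775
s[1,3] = 18.61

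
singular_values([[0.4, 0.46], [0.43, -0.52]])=[0.7, 0.58]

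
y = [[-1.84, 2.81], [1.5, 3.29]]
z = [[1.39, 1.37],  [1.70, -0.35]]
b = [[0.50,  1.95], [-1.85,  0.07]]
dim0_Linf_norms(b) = [1.85, 1.95]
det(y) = -10.27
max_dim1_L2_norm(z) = 1.95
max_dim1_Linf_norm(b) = 1.95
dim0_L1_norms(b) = [2.35, 2.02]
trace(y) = 1.45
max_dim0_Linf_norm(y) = 3.29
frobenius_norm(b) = 2.73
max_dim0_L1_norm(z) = 3.09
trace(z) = 1.04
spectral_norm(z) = 2.31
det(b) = 3.64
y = z @ b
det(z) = -2.82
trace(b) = 0.57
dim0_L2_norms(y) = [2.37, 4.33]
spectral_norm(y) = 4.33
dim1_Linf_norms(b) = [1.95, 1.85]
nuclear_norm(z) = 3.53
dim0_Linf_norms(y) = [1.84, 3.29]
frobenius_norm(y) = 4.94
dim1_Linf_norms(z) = [1.39, 1.7]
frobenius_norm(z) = 2.61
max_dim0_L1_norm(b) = 2.35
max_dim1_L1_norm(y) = 4.79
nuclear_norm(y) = 6.70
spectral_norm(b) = 2.14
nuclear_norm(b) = 3.84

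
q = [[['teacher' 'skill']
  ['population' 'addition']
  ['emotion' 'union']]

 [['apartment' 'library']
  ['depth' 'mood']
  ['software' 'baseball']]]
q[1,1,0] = 'depth'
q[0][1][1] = 'addition'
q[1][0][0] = 'apartment'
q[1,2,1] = 'baseball'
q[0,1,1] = 'addition'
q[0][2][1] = 'union'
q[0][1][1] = 'addition'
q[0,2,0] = 'emotion'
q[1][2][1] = 'baseball'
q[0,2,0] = 'emotion'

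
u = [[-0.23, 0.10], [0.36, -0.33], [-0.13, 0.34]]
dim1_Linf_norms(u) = [0.23, 0.36, 0.34]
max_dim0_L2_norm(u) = 0.48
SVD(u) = [[-0.36,-0.59], [0.77,0.25], [-0.53,0.76]] @ diag([0.6354338117075775, 0.17356229699672399]) @ [[0.67,-0.74], [0.74,0.67]]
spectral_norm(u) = 0.64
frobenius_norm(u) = 0.66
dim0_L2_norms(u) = [0.45, 0.48]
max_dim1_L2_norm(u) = 0.49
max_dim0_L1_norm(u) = 0.77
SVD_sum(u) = [[-0.15, 0.17], [0.33, -0.36], [-0.23, 0.25]] + [[-0.08, -0.07], [0.03, 0.03], [0.10, 0.09]]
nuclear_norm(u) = 0.81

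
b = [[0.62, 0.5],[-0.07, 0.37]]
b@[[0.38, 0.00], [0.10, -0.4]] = [[0.29,-0.20], [0.01,-0.15]]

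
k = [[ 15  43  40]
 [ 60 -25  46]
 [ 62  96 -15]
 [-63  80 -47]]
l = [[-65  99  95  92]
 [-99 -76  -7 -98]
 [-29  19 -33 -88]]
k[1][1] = -25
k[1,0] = 60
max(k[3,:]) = 80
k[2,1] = 96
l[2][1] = 19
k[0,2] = 40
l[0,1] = 99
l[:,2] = [95, -7, -33]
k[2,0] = 62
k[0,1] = 43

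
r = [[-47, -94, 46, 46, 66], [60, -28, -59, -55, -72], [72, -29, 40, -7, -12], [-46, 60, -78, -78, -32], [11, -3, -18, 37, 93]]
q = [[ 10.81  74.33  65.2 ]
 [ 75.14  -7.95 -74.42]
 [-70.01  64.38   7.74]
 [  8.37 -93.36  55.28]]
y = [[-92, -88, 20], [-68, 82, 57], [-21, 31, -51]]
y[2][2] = -51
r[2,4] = -12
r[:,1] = [-94, -28, -29, 60, -3]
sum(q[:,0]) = 24.309999999999995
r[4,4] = 93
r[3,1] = 60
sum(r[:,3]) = -57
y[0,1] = -88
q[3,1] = -93.36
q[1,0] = 75.14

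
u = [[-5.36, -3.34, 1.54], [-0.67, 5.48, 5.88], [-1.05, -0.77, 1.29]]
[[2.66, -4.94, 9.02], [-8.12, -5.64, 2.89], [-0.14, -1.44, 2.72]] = u @ [[-0.27, 0.99, -1.07],[-0.71, -0.35, -0.57],[-0.75, -0.52, 0.90]]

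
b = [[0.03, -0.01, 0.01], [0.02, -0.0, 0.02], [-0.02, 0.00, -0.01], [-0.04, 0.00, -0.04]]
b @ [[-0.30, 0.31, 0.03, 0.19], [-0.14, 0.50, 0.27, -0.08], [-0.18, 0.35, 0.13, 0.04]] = [[-0.01, 0.01, -0.00, 0.01], [-0.01, 0.01, 0.00, 0.0], [0.01, -0.01, -0.0, -0.0], [0.02, -0.03, -0.01, -0.01]]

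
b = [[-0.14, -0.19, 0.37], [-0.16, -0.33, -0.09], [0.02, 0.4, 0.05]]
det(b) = -0.025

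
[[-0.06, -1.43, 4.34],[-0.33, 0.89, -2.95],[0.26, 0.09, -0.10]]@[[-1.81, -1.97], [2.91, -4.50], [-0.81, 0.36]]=[[-7.57, 8.12], [5.58, -4.42], [-0.13, -0.95]]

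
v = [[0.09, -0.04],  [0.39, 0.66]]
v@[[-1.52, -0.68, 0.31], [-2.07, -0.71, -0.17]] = [[-0.05,-0.03,0.03], [-1.96,-0.73,0.01]]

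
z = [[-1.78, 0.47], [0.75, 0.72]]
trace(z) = -1.06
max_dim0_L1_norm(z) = 2.53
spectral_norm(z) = 1.94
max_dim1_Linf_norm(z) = 1.78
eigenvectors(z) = [[-0.96,-0.18], [0.27,-0.98]]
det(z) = -1.63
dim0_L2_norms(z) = [1.93, 0.86]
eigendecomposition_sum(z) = [[-1.82, 0.33], [0.52, -0.09]] + [[0.04, 0.14], [0.23, 0.81]]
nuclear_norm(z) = 2.78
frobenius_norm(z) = 2.11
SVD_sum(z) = [[-1.81,0.18],[0.67,-0.07]] + [[0.03,0.29], [0.08,0.79]]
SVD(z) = [[-0.94, 0.35], [0.35, 0.94]] @ diag([1.939077792808942, 0.8427201869156821]) @ [[1.00, -0.1], [0.10, 1.0]]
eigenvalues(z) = [-1.91, 0.85]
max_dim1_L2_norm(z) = 1.84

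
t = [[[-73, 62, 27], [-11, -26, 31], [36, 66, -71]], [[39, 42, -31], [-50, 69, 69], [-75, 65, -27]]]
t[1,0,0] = 39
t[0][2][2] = -71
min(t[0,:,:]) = -73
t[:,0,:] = [[-73, 62, 27], [39, 42, -31]]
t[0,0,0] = -73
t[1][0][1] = 42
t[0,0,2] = 27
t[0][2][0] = 36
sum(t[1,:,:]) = 101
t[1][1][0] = -50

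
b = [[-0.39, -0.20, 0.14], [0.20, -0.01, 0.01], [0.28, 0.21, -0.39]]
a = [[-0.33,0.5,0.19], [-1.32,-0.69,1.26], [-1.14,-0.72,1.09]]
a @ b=[[0.28, 0.1, -0.12], [0.73, 0.54, -0.68], [0.61, 0.46, -0.59]]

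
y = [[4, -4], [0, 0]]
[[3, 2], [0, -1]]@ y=[[12, -12], [0, 0]]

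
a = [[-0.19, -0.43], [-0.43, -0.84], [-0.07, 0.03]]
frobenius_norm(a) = 1.06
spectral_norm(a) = 1.05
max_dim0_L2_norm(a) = 0.94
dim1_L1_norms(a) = [0.62, 1.27, 0.1]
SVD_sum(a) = [[-0.21, -0.42], [-0.42, -0.84], [-0.0, -0.0]] + [[0.02, -0.01], [-0.01, 0.00], [-0.07, 0.03]]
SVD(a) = [[-0.45, 0.27],[-0.9, -0.13],[-0.00, -0.95]] @ diag([1.0540126556624314, 0.07973281447076037]) @ [[0.45, 0.90], [0.90, -0.45]]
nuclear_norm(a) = 1.13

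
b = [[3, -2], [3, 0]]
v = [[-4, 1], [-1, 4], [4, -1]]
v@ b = [[-9, 8], [9, 2], [9, -8]]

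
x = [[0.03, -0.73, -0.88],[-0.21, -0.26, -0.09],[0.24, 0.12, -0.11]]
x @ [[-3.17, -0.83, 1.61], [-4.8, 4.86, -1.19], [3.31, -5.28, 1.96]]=[[0.5, 1.07, -0.81], [1.62, -0.61, -0.21], [-1.70, 0.96, 0.03]]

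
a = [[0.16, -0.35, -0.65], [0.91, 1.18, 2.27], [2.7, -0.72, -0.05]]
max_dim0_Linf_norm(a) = 2.7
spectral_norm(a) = 3.02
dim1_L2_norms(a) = [0.76, 2.72, 2.79]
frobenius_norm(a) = 3.97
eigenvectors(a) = [[(-0.22+0.06j), (-0.22-0.06j), (-0.19+0j)], [(0.76+0j), (0.76-0j), (-0.86+0j)], [-0.12+0.59j, (-0.12-0.59j), 0.47+0.00j]]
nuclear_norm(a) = 5.67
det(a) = 0.59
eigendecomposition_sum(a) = [[0.05+0.58j, -0.18-0.06j, (-0.32+0.14j)], [0.31-1.91j, (0.55+0.33j), (1.15-0.19j)], [(1.43+0.53j), -0.34+0.38j, -0.03+0.92j]] + [[(0.05-0.58j), (-0.18+0.06j), (-0.32-0.14j)], [(0.31+1.91j), 0.55-0.33j, (1.15+0.19j)], [(1.43-0.53j), (-0.34-0.38j), (-0.03-0.92j)]] + [[0.07-0.00j,(0.02-0j),(-0.01-0j)], [(0.29-0j),0.08-0.00j,(-0.03-0j)], [(-0.16+0j),-0.04+0.00j,(0.01+0j)]]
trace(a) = 1.29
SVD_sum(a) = [[-0.20, -0.02, -0.12], [1.76, 0.22, 1.08], [1.86, 0.23, 1.14]] + [[0.35,  -0.39,  -0.49], [-0.85,  0.95,  1.2], [0.85,  -0.94,  -1.19]] + [[0.02, 0.06, -0.04], [0.00, 0.02, -0.01], [-0.00, -0.01, 0.01]]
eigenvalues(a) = [(0.56+1.82j), (0.56-1.82j), (0.16+0j)]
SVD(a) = [[0.08, 0.28, -0.96], [-0.69, -0.68, -0.25], [-0.72, 0.68, 0.14]] @ diag([3.02478966088814, 2.5690127020140343, 0.07563890714945751]) @ [[-0.85, -0.1, -0.52], [0.49, -0.54, -0.69], [-0.21, -0.83, 0.51]]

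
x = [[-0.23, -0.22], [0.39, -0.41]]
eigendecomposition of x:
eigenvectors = [[(0.18+0.57j), (0.18-0.57j)], [0.80+0.00j, 0.80-0.00j]]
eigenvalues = [(-0.32+0.28j), (-0.32-0.28j)]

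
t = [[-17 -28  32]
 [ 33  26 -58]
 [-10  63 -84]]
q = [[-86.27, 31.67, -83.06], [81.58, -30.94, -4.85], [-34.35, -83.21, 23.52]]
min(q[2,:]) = -83.21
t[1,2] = -58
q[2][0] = -34.35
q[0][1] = 31.67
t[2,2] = -84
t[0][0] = -17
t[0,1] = -28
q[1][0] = 81.58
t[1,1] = 26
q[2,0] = -34.35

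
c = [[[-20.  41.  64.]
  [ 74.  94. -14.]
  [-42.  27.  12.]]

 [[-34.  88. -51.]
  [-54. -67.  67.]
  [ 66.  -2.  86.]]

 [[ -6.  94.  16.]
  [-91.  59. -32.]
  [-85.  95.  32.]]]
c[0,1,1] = 94.0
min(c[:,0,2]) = -51.0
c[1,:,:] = [[-34.0, 88.0, -51.0], [-54.0, -67.0, 67.0], [66.0, -2.0, 86.0]]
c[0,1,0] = 74.0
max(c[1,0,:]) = 88.0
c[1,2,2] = 86.0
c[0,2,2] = 12.0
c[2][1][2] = -32.0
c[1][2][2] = 86.0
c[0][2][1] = 27.0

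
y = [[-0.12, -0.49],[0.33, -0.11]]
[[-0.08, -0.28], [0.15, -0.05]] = y @ [[0.48, 0.05], [0.05, 0.56]]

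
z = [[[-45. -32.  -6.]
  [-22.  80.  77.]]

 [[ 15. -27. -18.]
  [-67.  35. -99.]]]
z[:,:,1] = [[-32.0, 80.0], [-27.0, 35.0]]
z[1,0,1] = -27.0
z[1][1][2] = -99.0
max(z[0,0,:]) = -6.0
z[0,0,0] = -45.0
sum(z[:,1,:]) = 4.0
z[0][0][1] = -32.0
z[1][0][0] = 15.0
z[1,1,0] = -67.0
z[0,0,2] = -6.0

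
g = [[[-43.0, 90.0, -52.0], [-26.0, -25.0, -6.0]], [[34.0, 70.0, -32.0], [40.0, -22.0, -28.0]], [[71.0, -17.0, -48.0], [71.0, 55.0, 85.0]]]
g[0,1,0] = -26.0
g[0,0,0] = -43.0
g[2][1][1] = 55.0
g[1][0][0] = 34.0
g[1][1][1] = -22.0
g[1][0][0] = 34.0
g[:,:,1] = [[90.0, -25.0], [70.0, -22.0], [-17.0, 55.0]]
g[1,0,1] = 70.0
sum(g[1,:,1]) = 48.0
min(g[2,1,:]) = 55.0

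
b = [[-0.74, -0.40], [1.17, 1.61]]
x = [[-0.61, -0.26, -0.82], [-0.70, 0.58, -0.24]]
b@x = [[0.73,-0.04,0.70],[-1.84,0.63,-1.35]]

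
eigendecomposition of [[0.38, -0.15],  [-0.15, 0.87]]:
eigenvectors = [[-0.96, 0.27], [-0.27, -0.96]]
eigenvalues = [0.34, 0.91]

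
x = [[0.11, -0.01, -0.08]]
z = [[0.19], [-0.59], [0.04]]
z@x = [[0.02, -0.00, -0.02], [-0.06, 0.01, 0.05], [0.00, -0.0, -0.0]]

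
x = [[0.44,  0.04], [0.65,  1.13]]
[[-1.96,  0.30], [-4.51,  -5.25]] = x@[[-4.32,1.17], [-1.51,-5.32]]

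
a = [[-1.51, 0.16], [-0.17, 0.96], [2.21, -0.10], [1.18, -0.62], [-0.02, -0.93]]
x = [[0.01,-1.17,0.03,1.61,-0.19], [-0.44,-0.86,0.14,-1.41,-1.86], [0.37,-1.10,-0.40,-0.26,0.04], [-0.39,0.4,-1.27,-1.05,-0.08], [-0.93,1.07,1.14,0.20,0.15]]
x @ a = [[2.15, -1.95],[-0.51, 1.69],[-1.56, -0.83],[-3.52, 1.17],[3.97, 0.5]]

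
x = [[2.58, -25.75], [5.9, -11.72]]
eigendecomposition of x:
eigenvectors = [[(0.9+0j), 0.90-0.00j], [0.25-0.35j, 0.25+0.35j]]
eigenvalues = [(-4.57+10.04j), (-4.57-10.04j)]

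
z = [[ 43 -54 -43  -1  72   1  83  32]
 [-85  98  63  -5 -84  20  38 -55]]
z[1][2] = 63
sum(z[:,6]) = 121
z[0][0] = 43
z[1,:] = [-85, 98, 63, -5, -84, 20, 38, -55]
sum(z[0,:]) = 133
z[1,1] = 98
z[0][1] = -54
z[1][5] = 20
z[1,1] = 98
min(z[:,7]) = -55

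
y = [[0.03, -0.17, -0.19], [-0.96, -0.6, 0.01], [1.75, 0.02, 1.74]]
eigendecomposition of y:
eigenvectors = [[0.14, 0.52, 0.18],[-0.07, -0.49, 0.98],[-0.99, -0.70, -0.13]]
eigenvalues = [1.5, 0.44, -0.77]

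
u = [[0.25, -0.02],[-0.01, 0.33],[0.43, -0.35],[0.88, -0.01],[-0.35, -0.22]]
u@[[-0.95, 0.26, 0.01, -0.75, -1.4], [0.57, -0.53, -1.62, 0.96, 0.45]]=[[-0.25, 0.08, 0.03, -0.21, -0.36], [0.2, -0.18, -0.53, 0.32, 0.16], [-0.61, 0.30, 0.57, -0.66, -0.76], [-0.84, 0.23, 0.02, -0.67, -1.24], [0.21, 0.03, 0.35, 0.05, 0.39]]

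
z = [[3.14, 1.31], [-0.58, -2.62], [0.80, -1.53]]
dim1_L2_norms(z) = [3.4, 2.68, 1.73]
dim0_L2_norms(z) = [3.29, 3.3]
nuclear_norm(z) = 6.45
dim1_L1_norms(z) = [4.45, 3.2, 2.33]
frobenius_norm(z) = 4.66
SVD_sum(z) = [[2.21, 2.23], [-1.60, -1.61], [-0.37, -0.37]] + [[0.93, -0.92], [1.02, -1.01], [1.17, -1.16]]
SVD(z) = [[-0.80, -0.51], [0.58, -0.56], [0.13, -0.65]] @ diag([3.9099752894692874, 2.543519851650378]) @ [[-0.7, -0.71],[-0.71, 0.70]]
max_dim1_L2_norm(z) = 3.4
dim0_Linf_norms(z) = [3.14, 2.62]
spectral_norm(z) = 3.91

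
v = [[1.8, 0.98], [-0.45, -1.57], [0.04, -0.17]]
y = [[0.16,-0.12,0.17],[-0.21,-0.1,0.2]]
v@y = [[0.08,-0.31,0.50], [0.26,0.21,-0.39], [0.04,0.01,-0.03]]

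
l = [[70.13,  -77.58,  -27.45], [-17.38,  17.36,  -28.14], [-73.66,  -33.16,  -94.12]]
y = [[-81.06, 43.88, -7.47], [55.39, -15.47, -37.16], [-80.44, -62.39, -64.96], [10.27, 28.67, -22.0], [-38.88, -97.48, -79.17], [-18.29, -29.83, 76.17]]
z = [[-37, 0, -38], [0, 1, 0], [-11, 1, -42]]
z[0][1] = 0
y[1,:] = [55.39, -15.47, -37.16]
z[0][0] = -37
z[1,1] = 1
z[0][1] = 0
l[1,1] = 17.36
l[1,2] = -28.14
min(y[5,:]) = -29.83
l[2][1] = -33.16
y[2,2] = -64.96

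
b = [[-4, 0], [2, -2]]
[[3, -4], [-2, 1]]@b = [[-20, 8], [10, -2]]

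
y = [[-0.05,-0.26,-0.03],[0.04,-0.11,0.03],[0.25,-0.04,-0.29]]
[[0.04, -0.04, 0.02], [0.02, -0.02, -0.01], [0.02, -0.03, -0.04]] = y@[[0.01, -0.06, -0.21], [-0.17, 0.16, -0.02], [-0.04, 0.03, -0.04]]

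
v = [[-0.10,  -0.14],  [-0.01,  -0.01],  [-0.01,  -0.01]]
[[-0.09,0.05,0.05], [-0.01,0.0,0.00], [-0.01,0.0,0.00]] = v @ [[0.5,0.14,-0.26], [0.32,-0.44,-0.15]]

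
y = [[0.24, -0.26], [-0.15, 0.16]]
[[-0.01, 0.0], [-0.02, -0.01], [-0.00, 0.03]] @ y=[[-0.00, 0.00], [-0.0, 0.00], [-0.0, 0.00]]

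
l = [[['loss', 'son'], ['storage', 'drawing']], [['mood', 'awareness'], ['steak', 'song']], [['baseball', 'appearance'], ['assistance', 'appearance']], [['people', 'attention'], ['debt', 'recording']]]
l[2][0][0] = 'baseball'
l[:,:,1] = [['son', 'drawing'], ['awareness', 'song'], ['appearance', 'appearance'], ['attention', 'recording']]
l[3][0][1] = 'attention'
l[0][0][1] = 'son'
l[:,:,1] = [['son', 'drawing'], ['awareness', 'song'], ['appearance', 'appearance'], ['attention', 'recording']]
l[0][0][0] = 'loss'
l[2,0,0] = 'baseball'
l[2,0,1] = 'appearance'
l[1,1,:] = ['steak', 'song']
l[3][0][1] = 'attention'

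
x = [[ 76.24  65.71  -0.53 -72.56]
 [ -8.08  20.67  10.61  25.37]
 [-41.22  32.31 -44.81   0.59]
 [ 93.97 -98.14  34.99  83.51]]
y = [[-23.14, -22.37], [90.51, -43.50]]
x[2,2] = -44.81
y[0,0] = -23.14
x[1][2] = 10.61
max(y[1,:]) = 90.51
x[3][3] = 83.51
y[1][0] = 90.51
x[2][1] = 32.31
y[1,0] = 90.51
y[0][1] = -22.37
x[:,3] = [-72.56, 25.37, 0.59, 83.51]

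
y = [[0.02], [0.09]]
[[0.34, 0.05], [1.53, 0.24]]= y @ [[16.96, 2.64]]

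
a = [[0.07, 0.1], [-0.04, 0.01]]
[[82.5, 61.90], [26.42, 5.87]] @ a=[[3.3, 8.87], [1.61, 2.7]]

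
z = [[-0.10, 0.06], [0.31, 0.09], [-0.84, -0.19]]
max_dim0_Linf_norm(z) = 0.84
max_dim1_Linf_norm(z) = 0.84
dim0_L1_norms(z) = [1.25, 0.34]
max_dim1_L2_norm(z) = 0.86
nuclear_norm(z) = 1.01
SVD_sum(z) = [[-0.08, -0.02], [0.31, 0.07], [-0.84, -0.19]] + [[-0.02, 0.08], [-0.0, 0.02], [0.0, -0.0]]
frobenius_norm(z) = 0.93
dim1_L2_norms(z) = [0.12, 0.32, 0.86]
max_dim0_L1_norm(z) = 1.25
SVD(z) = [[-0.09, -0.97], [0.35, -0.24], [-0.93, 0.01]] @ diag([0.9233800192116768, 0.08288148237479526]) @ [[0.98, 0.22],  [0.22, -0.98]]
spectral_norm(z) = 0.92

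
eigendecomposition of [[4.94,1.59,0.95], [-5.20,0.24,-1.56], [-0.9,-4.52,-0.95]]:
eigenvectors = [[-0.19+0.00j, -0.12-0.18j, (-0.12+0.18j)], [(0.24+0j), (0.65+0.16j), (0.65-0.16j)], [(0.95+0j), -0.71+0.00j, (-0.71-0j)]]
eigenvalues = [(-1.9+0j), (3.07+0.78j), (3.07-0.78j)]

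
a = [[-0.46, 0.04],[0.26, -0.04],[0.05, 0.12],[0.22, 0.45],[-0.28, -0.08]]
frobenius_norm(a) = 0.80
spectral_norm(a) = 0.67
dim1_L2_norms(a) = [0.46, 0.26, 0.13, 0.5, 0.29]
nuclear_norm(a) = 1.10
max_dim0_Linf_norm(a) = 0.46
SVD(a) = [[-0.6, 0.52], [0.33, -0.33], [0.14, 0.21], [0.57, 0.76], [-0.43, 0.09]] @ diag([0.6720677863617672, 0.4281645601107056]) @ [[0.92, 0.40], [-0.40, 0.92]]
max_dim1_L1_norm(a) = 0.67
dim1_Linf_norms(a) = [0.46, 0.26, 0.12, 0.45, 0.28]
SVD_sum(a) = [[-0.37,-0.16], [0.20,0.09], [0.09,0.04], [0.35,0.15], [-0.26,-0.12]] + [[-0.09, 0.2], [0.06, -0.13], [-0.04, 0.08], [-0.13, 0.30], [-0.02, 0.04]]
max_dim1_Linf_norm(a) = 0.46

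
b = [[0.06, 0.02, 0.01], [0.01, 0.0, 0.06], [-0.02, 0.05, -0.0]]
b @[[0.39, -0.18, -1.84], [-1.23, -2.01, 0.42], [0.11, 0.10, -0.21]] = [[-0.0, -0.05, -0.1], [0.01, 0.00, -0.03], [-0.07, -0.10, 0.06]]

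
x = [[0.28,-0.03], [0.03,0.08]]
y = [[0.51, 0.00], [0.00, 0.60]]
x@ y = [[0.14, -0.02], [0.02, 0.05]]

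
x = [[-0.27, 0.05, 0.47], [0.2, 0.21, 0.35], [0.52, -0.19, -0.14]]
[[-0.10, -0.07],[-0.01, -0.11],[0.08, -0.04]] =x @ [[0.13, -0.14], [0.05, -0.0], [-0.14, -0.23]]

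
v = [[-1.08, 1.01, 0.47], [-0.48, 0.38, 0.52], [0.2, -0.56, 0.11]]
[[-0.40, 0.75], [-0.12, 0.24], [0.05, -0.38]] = v @ [[0.65,-0.26],[0.19,0.55],[0.24,-0.18]]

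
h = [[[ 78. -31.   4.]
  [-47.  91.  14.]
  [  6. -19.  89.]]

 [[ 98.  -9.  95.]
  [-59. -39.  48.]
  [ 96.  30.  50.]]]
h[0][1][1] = 91.0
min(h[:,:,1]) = -39.0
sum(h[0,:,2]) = 107.0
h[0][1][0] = -47.0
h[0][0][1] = -31.0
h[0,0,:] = [78.0, -31.0, 4.0]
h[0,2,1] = -19.0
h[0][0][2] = 4.0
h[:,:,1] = [[-31.0, 91.0, -19.0], [-9.0, -39.0, 30.0]]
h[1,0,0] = 98.0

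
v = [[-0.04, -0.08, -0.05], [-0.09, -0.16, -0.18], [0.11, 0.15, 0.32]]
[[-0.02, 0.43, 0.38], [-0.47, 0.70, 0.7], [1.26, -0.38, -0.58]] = v @ [[0.85, -1.04, -2.83], [-3.43, -6.10, -3.91], [5.26, 2.03, 0.99]]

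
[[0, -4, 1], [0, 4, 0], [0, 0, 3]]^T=[[0, 0, 0], [-4, 4, 0], [1, 0, 3]]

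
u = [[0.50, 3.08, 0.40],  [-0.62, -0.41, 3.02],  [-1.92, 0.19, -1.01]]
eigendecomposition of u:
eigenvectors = [[(-0.72+0j),  -0.72-0.00j,  0.50+0.00j], [(-0.14-0.54j),  -0.14+0.54j,  (-0.62+0j)], [(0.24-0.35j),  0.24+0.35j,  0.60+0.00j]]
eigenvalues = [(0.95+2.5j), (0.95-2.5j), (-2.82+0j)]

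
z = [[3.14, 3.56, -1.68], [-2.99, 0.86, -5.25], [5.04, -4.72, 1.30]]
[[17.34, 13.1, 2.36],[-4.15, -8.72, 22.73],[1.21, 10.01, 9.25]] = z@[[2.60,2.99,0.82], [2.44,1.11,-2.52], [-0.29,0.14,-5.21]]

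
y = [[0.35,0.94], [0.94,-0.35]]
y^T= [[0.35, 0.94], [0.94, -0.35]]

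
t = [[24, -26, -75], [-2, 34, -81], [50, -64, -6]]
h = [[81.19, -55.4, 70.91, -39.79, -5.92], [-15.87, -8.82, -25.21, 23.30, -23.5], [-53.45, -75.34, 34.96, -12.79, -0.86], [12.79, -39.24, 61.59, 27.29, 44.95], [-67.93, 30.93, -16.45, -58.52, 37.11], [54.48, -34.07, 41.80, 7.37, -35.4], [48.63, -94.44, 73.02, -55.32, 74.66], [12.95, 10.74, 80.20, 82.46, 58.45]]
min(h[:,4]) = -35.4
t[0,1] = -26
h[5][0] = 54.48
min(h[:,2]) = -25.21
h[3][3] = 27.29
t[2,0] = 50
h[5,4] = -35.4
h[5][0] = 54.48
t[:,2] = [-75, -81, -6]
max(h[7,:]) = 82.46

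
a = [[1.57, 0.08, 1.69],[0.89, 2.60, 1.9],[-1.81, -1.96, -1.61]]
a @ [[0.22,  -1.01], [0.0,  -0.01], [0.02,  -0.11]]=[[0.38,-1.77], [0.23,-1.13], [-0.43,2.02]]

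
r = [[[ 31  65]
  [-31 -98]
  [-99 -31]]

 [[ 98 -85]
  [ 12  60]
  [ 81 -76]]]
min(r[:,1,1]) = -98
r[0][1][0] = -31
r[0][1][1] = -98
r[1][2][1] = -76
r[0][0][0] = 31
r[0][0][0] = 31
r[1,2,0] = 81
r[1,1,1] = 60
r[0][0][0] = 31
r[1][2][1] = -76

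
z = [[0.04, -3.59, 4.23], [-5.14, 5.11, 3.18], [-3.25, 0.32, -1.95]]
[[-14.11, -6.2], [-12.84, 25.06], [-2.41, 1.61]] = z@[[2.26, -0.93],[1.21, 3.19],[-2.33, 1.25]]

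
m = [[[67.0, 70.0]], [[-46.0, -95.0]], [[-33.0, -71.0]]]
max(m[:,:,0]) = 67.0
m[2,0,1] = -71.0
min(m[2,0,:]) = -71.0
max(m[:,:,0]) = 67.0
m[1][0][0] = -46.0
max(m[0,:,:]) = 70.0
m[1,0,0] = -46.0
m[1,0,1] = -95.0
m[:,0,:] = [[67.0, 70.0], [-46.0, -95.0], [-33.0, -71.0]]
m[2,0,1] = -71.0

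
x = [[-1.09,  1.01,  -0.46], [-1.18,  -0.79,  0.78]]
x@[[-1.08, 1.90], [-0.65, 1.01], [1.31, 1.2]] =[[-0.08, -1.6], [2.81, -2.1]]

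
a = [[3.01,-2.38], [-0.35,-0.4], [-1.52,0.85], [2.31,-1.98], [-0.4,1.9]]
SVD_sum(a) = [[2.85, -2.56], [0.01, -0.0], [-1.26, 1.14], [2.26, -2.03], [-1.17, 1.05]] + [[0.16, 0.18], [-0.36, -0.4], [-0.26, -0.29], [0.05, 0.05], [0.77, 0.85]]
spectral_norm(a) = 5.41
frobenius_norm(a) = 5.57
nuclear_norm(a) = 6.75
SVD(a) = [[-0.71, 0.18], [-0.0, -0.4], [0.31, -0.29], [-0.56, 0.05], [0.29, 0.85]] @ diag([5.409272164568991, 1.343939972476113]) @ [[-0.74, 0.67], [0.67, 0.74]]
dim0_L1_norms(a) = [7.59, 7.51]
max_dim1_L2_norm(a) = 3.84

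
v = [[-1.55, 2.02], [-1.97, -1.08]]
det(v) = 5.65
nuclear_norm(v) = 4.78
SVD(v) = [[-0.90,-0.43], [-0.43,0.9]] @ diag([2.6257297372623336, 2.1530776453384752]) @ [[0.85, -0.52], [-0.52, -0.85]]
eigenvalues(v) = [(-1.32+1.98j), (-1.32-1.98j)]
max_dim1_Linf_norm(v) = 2.02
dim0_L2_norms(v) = [2.51, 2.29]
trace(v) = -2.63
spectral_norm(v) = 2.63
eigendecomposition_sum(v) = [[(-0.78+0.91j), (1.01+0.67j)], [(-0.99-0.65j), -0.54+1.07j]] + [[-0.77-0.91j, (1.01-0.67j)], [(-0.99+0.65j), -0.54-1.07j]]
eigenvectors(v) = [[0.71+0.00j, (0.71-0j)], [0.08+0.70j, (0.08-0.7j)]]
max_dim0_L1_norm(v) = 3.52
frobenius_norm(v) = 3.40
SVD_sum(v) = [[-2.03, 1.24], [-0.96, 0.58]] + [[0.48, 0.78], [-1.01, -1.66]]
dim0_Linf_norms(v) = [1.97, 2.02]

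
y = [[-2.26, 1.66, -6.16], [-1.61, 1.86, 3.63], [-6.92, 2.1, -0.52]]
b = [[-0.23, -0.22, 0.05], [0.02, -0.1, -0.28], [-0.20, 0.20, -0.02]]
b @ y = [[0.53, -0.69, 0.59], [2.05, -0.74, -0.34], [0.27, -0.00, 1.97]]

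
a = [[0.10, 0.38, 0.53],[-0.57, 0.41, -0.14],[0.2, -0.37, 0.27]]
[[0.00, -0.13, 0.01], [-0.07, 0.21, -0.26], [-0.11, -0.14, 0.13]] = a@[[0.41, -0.26, 0.35], [0.30, 0.07, -0.13], [-0.29, -0.24, 0.05]]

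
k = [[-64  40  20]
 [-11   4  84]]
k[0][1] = 40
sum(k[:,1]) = 44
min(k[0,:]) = -64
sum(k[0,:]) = -4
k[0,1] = 40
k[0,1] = 40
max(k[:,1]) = 40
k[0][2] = 20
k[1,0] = -11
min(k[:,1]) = 4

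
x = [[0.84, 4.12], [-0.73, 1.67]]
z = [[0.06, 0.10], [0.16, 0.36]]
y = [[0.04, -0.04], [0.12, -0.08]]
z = y @ x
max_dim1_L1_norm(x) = 4.96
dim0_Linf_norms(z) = [0.16, 0.36]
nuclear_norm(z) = 0.42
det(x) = 4.41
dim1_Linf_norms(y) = [0.04, 0.12]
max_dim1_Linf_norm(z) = 0.36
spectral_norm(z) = 0.41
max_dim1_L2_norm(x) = 4.2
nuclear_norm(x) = 5.46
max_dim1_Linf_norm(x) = 4.12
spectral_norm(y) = 0.15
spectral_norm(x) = 4.48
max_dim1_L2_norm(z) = 0.39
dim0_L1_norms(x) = [1.57, 5.79]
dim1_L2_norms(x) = [4.2, 1.82]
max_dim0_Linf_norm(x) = 4.12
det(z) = 0.01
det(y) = 0.00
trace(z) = 0.42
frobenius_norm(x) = 4.58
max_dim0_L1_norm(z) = 0.46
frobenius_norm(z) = 0.41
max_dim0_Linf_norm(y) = 0.12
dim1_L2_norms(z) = [0.12, 0.39]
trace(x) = 2.51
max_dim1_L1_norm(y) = 0.2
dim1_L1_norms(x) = [4.96, 2.4]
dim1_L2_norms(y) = [0.06, 0.14]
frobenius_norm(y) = 0.15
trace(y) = -0.04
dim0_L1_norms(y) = [0.16, 0.12]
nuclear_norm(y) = 0.16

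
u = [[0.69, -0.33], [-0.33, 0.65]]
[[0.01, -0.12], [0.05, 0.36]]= u@[[0.07,0.12], [0.12,0.61]]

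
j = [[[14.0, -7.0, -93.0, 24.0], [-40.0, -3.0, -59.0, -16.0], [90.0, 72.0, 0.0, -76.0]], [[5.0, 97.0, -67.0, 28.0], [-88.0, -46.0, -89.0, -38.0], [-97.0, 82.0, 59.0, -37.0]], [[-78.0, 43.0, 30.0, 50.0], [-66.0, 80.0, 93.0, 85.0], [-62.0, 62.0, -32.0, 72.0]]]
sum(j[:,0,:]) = 46.0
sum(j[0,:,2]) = -152.0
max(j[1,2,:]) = 82.0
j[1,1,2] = -89.0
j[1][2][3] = -37.0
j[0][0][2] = -93.0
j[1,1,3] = -38.0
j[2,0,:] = [-78.0, 43.0, 30.0, 50.0]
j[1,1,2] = -89.0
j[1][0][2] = -67.0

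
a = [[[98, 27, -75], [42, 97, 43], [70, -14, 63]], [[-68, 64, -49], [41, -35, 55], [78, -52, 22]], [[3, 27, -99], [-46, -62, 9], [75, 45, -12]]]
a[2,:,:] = [[3, 27, -99], [-46, -62, 9], [75, 45, -12]]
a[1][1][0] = 41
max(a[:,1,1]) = 97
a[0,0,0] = 98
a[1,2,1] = -52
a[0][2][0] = 70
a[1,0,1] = 64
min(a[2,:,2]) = -99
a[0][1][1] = 97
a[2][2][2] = -12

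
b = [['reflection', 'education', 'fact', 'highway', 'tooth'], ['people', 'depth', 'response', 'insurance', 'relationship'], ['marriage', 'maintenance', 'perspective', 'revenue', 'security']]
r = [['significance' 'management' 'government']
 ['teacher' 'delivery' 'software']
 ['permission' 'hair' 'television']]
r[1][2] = 'software'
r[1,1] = 'delivery'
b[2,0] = 'marriage'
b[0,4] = 'tooth'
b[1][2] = 'response'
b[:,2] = ['fact', 'response', 'perspective']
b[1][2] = 'response'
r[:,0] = ['significance', 'teacher', 'permission']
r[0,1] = 'management'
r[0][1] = 'management'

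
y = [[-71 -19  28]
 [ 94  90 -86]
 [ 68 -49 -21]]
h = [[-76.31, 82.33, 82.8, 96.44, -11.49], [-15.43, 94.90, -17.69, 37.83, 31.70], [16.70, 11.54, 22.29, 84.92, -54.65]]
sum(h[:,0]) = -75.04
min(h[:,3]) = 37.83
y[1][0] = 94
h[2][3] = 84.92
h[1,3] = 37.83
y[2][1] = -49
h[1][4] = 31.7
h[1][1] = 94.9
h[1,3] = 37.83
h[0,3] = 96.44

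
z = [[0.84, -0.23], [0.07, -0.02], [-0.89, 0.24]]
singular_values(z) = [1.27, 0.0]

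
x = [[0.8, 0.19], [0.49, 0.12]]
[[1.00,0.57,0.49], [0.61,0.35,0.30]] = x@ [[1.40,0.5,0.55], [-0.64,0.89,0.24]]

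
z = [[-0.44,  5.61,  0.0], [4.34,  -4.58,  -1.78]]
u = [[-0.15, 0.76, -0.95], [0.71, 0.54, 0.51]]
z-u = [[-0.29, 4.85, 0.95], [3.63, -5.12, -2.29]]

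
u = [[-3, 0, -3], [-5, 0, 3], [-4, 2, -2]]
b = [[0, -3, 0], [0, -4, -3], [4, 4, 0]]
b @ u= [[15, 0, -9], [32, -6, -6], [-32, 0, 0]]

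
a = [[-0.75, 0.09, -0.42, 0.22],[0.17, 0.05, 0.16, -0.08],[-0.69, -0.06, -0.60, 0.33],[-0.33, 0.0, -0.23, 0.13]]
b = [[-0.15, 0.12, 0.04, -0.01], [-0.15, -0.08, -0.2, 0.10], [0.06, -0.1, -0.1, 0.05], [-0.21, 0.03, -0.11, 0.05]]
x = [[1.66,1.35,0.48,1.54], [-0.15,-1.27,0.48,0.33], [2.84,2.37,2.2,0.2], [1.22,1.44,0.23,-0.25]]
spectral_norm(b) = 0.36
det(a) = 0.00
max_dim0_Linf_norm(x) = 2.84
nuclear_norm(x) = 8.37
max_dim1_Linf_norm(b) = 0.21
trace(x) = 2.34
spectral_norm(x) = 5.20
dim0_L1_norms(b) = [0.57, 0.33, 0.45, 0.21]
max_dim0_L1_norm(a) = 1.94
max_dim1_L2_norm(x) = 4.31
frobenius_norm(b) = 0.45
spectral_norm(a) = 1.40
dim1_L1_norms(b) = [0.32, 0.53, 0.31, 0.4]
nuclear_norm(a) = 1.61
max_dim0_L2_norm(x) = 3.51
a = x @ b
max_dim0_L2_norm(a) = 1.08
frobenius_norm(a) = 1.41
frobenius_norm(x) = 5.60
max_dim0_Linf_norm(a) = 0.75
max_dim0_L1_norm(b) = 0.57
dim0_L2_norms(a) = [1.08, 0.12, 0.78, 0.42]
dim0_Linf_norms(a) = [0.75, 0.09, 0.6, 0.33]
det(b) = 0.00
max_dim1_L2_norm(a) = 0.97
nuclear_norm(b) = 0.65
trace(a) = -1.17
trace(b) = -0.28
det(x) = 2.84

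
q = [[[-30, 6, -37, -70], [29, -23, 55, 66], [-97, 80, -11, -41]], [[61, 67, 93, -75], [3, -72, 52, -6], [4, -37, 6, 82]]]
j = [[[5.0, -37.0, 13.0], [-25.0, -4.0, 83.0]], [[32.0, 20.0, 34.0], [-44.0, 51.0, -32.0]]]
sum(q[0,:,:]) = -73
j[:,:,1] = [[-37.0, -4.0], [20.0, 51.0]]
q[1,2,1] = -37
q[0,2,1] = 80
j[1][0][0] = 32.0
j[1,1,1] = 51.0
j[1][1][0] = -44.0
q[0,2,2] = -11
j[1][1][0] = -44.0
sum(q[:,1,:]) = 104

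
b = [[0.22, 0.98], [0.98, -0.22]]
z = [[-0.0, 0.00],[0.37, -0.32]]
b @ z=[[0.36, -0.31], [-0.08, 0.07]]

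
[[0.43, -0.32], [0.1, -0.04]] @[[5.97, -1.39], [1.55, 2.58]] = [[2.07, -1.42],[0.53, -0.24]]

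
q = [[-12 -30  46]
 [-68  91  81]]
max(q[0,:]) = 46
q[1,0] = -68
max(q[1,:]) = 91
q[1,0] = -68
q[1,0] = -68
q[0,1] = -30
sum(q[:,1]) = 61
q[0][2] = 46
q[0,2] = 46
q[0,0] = -12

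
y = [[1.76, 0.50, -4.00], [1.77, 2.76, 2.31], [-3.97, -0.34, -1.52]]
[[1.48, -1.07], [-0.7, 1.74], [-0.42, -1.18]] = y @ [[0.23, 0.14], [-0.16, 0.24], [-0.29, 0.36]]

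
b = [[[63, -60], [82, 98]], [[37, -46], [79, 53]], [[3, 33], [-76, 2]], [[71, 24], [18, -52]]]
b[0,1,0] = 82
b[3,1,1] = -52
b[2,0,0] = 3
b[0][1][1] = 98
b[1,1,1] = 53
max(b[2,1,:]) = 2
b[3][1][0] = 18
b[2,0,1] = 33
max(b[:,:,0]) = 82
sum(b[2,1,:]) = -74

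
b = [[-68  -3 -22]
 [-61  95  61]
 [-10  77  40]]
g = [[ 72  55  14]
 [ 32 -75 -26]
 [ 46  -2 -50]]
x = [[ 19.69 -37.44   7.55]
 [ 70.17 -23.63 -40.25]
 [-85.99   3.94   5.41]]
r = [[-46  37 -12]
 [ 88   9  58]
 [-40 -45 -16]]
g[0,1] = 55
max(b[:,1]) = 95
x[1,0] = 70.17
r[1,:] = [88, 9, 58]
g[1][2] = -26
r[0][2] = -12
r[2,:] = [-40, -45, -16]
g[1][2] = -26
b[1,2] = 61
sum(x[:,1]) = -57.129999999999995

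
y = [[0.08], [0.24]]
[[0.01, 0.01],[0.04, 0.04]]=y @ [[0.17, 0.16]]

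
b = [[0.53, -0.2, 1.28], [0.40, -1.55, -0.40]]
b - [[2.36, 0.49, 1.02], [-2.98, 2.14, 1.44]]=[[-1.83,-0.69,0.26], [3.38,-3.69,-1.84]]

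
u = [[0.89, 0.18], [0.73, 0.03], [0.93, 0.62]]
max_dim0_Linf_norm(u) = 0.93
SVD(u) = [[-0.57, -0.38], [-0.44, -0.61], [-0.69, 0.7]] @ diag([1.571729256020534, 0.3704958107308889]) @ [[-0.94, -0.35],[-0.35, 0.94]]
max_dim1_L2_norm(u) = 1.12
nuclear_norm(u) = 1.94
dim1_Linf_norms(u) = [0.89, 0.73, 0.93]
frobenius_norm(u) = 1.61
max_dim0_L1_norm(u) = 2.55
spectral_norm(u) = 1.57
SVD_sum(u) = [[0.84, 0.31], [0.65, 0.24], [1.02, 0.38]] + [[0.05, -0.13], [0.08, -0.21], [-0.09, 0.24]]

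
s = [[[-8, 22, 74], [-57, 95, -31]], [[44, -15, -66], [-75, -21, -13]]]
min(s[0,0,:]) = -8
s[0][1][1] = 95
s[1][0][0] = 44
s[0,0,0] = -8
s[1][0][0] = 44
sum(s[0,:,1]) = 117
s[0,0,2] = 74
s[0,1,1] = 95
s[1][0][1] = -15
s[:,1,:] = [[-57, 95, -31], [-75, -21, -13]]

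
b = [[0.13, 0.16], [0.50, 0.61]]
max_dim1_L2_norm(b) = 0.79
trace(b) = 0.74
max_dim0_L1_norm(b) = 0.77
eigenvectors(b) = [[-0.77, -0.25], [0.63, -0.97]]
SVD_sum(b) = [[0.13, 0.16],[0.50, 0.61]] + [[-0.00, 0.00], [0.0, -0.00]]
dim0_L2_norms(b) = [0.52, 0.63]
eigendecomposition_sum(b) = [[-0.0, 0.00], [0.00, -0.0]] + [[0.13, 0.16], [0.50, 0.61]]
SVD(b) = [[-0.25, -0.97], [-0.97, 0.25]] @ diag([0.8152295766921099, 0.000858653832016758]) @ [[-0.63, -0.77], [0.77, -0.63]]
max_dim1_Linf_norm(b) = 0.61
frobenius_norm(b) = 0.82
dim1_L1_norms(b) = [0.29, 1.11]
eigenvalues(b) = [-0.0, 0.74]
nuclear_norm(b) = 0.82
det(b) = -0.00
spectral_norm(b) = 0.82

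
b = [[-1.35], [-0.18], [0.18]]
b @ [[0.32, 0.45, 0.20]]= [[-0.43, -0.61, -0.27], [-0.06, -0.08, -0.04], [0.06, 0.08, 0.04]]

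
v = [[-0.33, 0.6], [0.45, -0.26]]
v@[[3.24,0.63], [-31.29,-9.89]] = [[-19.84, -6.14], [9.59, 2.85]]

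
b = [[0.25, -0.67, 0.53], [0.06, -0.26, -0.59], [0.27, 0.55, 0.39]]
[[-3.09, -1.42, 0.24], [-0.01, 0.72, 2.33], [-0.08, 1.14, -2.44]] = b@[[-3.18,2.95,0.17], [2.36,1.85,-2.52], [-1.34,-1.73,-2.82]]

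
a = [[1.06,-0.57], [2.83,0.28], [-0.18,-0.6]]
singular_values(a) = [3.03, 0.87]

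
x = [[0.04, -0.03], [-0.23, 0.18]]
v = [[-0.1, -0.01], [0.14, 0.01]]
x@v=[[-0.01,  -0.0], [0.05,  0.00]]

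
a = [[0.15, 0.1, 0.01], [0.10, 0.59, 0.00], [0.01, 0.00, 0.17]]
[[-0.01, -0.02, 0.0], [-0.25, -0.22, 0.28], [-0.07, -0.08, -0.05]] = a @ [[0.25,  0.16,  -0.33], [-0.46,  -0.40,  0.53], [-0.43,  -0.5,  -0.26]]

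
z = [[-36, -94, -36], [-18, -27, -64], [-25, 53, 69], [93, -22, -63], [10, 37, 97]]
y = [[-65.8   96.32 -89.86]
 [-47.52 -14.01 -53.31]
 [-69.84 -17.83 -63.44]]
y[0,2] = -89.86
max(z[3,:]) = 93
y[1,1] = -14.01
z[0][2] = -36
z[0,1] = -94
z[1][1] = -27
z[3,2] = -63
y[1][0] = -47.52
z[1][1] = -27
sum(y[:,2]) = -206.61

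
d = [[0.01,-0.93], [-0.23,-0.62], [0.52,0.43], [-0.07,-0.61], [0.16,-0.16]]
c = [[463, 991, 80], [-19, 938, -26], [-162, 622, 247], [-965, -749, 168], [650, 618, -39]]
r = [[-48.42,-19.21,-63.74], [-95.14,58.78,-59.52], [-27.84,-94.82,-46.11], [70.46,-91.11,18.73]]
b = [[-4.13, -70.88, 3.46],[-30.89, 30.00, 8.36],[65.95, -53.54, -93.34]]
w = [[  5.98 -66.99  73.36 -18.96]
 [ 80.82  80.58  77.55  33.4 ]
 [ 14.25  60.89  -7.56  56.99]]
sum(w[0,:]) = -6.609999999999992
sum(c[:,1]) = 2420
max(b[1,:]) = 30.0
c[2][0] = -162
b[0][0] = -4.13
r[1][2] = -59.52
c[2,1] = 622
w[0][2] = 73.36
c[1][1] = 938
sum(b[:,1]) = -94.41999999999999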